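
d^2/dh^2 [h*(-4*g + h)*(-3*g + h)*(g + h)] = 10*g^2 - 36*g*h + 12*h^2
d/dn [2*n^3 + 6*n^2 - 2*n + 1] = 6*n^2 + 12*n - 2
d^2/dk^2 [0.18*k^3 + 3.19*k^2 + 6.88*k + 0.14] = 1.08*k + 6.38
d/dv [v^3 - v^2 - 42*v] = 3*v^2 - 2*v - 42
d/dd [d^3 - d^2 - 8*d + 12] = 3*d^2 - 2*d - 8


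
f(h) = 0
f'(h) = 0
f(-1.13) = 0.00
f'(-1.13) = 0.00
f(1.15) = 0.00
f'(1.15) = 0.00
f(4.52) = 0.00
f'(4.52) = 0.00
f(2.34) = 0.00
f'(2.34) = 0.00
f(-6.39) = 0.00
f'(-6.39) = 0.00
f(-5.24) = 0.00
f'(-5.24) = 0.00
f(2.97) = 0.00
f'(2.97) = 0.00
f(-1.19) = 0.00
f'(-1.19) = 0.00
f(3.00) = 0.00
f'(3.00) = 0.00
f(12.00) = 0.00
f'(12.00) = 0.00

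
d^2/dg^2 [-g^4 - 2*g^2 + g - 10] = -12*g^2 - 4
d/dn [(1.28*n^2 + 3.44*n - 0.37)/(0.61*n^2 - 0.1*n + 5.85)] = (-2.2264*n^2 + 15.4274*n + 20.087)/(0.3721*n^4 - 0.122*n^3 + 7.147*n^2 - 1.17*n + 34.2225)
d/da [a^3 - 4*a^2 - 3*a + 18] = 3*a^2 - 8*a - 3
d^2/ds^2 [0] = 0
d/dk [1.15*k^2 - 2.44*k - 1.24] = 2.3*k - 2.44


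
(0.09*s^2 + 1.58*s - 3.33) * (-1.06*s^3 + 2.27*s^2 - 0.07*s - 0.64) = -0.0954*s^5 - 1.4705*s^4 + 7.1101*s^3 - 7.7273*s^2 - 0.7781*s + 2.1312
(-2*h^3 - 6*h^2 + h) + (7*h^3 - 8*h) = 5*h^3 - 6*h^2 - 7*h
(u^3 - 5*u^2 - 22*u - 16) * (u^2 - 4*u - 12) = u^5 - 9*u^4 - 14*u^3 + 132*u^2 + 328*u + 192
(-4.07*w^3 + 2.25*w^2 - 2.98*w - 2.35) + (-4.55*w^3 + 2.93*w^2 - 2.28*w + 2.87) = -8.62*w^3 + 5.18*w^2 - 5.26*w + 0.52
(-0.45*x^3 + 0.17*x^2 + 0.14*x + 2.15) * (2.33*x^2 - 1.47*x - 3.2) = -1.0485*x^5 + 1.0576*x^4 + 1.5163*x^3 + 4.2597*x^2 - 3.6085*x - 6.88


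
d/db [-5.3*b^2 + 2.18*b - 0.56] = 2.18 - 10.6*b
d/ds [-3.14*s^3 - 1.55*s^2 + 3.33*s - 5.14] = -9.42*s^2 - 3.1*s + 3.33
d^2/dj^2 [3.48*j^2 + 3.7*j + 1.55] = 6.96000000000000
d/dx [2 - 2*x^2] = -4*x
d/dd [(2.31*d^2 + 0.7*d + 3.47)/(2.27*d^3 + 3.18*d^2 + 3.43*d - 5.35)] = (-5.2437*d^4 - 3.178*d^3 - 17.9334*d^2 - 46.7862*d - 15.6471)/(5.1529*d^6 + 14.4372*d^5 + 25.6846*d^4 - 2.4742*d^3 - 22.2611*d^2 - 36.701*d + 28.6225)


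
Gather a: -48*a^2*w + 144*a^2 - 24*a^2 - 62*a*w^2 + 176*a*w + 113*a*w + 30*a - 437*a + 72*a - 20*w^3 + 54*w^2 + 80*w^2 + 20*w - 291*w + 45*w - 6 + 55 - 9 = a^2*(120 - 48*w) + a*(-62*w^2 + 289*w - 335) - 20*w^3 + 134*w^2 - 226*w + 40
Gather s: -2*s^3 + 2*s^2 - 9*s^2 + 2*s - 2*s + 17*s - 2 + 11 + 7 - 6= -2*s^3 - 7*s^2 + 17*s + 10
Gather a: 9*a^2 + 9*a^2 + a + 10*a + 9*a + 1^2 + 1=18*a^2 + 20*a + 2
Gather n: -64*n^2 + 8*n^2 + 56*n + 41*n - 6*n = -56*n^2 + 91*n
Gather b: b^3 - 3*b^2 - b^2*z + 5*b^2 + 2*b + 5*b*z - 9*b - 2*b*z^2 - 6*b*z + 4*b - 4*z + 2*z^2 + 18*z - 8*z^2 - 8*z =b^3 + b^2*(2 - z) + b*(-2*z^2 - z - 3) - 6*z^2 + 6*z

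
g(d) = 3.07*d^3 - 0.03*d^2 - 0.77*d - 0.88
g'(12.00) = 1324.75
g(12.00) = 5290.52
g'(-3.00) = 82.30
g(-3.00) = -81.73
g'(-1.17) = 11.91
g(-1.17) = -4.94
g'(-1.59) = 22.61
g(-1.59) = -12.07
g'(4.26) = 166.11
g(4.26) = 232.63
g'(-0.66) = 3.28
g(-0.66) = -1.27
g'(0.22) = -0.34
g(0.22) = -1.02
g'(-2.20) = 43.94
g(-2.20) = -32.02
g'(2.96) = 79.75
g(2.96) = 76.20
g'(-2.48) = 56.02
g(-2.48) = -45.98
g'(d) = 9.21*d^2 - 0.06*d - 0.77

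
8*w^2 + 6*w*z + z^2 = (2*w + z)*(4*w + z)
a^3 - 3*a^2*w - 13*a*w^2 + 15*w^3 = (a - 5*w)*(a - w)*(a + 3*w)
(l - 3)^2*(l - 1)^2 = l^4 - 8*l^3 + 22*l^2 - 24*l + 9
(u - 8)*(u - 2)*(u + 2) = u^3 - 8*u^2 - 4*u + 32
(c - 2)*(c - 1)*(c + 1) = c^3 - 2*c^2 - c + 2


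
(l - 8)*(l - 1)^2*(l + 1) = l^4 - 9*l^3 + 7*l^2 + 9*l - 8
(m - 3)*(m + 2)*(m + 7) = m^3 + 6*m^2 - 13*m - 42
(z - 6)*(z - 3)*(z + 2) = z^3 - 7*z^2 + 36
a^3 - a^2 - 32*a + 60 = (a - 5)*(a - 2)*(a + 6)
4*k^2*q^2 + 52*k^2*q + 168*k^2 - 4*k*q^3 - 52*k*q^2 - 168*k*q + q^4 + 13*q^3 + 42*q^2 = (-2*k + q)^2*(q + 6)*(q + 7)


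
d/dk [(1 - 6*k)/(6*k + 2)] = -9/(18*k^2 + 12*k + 2)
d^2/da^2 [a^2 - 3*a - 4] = 2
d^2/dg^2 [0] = 0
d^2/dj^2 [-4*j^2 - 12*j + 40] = -8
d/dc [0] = 0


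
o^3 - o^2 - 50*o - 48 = (o - 8)*(o + 1)*(o + 6)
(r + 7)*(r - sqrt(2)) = r^2 - sqrt(2)*r + 7*r - 7*sqrt(2)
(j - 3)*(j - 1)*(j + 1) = j^3 - 3*j^2 - j + 3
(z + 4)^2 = z^2 + 8*z + 16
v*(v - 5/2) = v^2 - 5*v/2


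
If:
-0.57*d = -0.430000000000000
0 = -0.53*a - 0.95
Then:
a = -1.79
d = 0.75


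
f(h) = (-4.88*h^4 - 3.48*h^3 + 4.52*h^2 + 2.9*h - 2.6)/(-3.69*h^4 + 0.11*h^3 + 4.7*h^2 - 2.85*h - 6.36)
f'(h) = (-19.52*h^3 - 10.44*h^2 + 9.04*h + 2.9)/(-3.69*h^4 + 0.11*h^3 + 4.7*h^2 - 2.85*h - 6.36) + (14.76*h^3 - 0.33*h^2 - 9.4*h + 2.85)*(-4.88*h^4 - 3.48*h^3 + 4.52*h^2 + 2.9*h - 2.6)/(-3.69*h^4 + 0.11*h^3 + 4.7*h^2 - 2.85*h - 6.36)^2 = (-13.378*h^6 - 12.5144*h^5 + 56.9738*h^4 + 104.9692*h^3 + 40.7444*h^2 - 33.0544*h - 25.854)/(13.6161*h^8 - 0.8118*h^7 - 34.6739*h^6 + 22.067*h^5 + 68.3998*h^4 - 28.1892*h^3 - 51.6615*h^2 + 36.252*h + 40.4496)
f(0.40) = 0.16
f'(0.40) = -0.53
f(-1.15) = 0.92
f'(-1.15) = 0.02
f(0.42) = 0.15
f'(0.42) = -0.50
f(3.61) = 1.60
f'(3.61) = -0.07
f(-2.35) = 1.01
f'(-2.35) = -0.09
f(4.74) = 1.54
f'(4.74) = -0.05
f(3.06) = 1.64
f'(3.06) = -0.07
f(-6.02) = 1.17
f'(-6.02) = -0.02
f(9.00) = 1.44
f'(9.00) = -0.01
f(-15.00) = 1.26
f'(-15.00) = -0.00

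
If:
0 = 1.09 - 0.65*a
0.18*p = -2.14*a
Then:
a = 1.68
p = -19.94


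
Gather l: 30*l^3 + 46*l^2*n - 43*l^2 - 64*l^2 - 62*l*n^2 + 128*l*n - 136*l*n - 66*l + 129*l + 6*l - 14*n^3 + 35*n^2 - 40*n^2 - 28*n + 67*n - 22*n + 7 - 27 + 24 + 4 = 30*l^3 + l^2*(46*n - 107) + l*(-62*n^2 - 8*n + 69) - 14*n^3 - 5*n^2 + 17*n + 8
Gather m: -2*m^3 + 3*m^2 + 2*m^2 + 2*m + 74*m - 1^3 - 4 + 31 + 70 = -2*m^3 + 5*m^2 + 76*m + 96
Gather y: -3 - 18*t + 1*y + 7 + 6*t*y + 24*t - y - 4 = 6*t*y + 6*t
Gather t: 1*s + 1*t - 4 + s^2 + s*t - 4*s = s^2 - 3*s + t*(s + 1) - 4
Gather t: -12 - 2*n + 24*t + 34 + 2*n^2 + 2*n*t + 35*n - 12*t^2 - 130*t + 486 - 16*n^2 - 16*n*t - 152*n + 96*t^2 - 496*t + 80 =-14*n^2 - 119*n + 84*t^2 + t*(-14*n - 602) + 588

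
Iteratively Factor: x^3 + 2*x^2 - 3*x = (x - 1)*(x^2 + 3*x) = (x - 1)*(x + 3)*(x)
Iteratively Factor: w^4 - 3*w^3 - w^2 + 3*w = (w - 3)*(w^3 - w) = (w - 3)*(w + 1)*(w^2 - w) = w*(w - 3)*(w + 1)*(w - 1)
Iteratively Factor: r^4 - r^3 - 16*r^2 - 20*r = (r - 5)*(r^3 + 4*r^2 + 4*r) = (r - 5)*(r + 2)*(r^2 + 2*r) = (r - 5)*(r + 2)^2*(r)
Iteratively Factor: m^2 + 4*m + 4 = (m + 2)*(m + 2)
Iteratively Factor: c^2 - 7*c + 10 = (c - 5)*(c - 2)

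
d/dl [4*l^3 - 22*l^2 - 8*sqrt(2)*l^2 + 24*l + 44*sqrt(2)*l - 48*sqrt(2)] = 12*l^2 - 44*l - 16*sqrt(2)*l + 24 + 44*sqrt(2)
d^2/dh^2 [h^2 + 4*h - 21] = 2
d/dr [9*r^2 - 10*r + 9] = 18*r - 10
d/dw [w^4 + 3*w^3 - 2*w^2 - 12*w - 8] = 4*w^3 + 9*w^2 - 4*w - 12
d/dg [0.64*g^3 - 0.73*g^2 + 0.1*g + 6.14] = 1.92*g^2 - 1.46*g + 0.1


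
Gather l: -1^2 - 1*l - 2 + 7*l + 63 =6*l + 60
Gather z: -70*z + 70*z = 0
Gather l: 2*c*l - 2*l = l*(2*c - 2)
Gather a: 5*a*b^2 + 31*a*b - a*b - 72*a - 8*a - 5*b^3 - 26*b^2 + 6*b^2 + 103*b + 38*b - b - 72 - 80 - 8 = a*(5*b^2 + 30*b - 80) - 5*b^3 - 20*b^2 + 140*b - 160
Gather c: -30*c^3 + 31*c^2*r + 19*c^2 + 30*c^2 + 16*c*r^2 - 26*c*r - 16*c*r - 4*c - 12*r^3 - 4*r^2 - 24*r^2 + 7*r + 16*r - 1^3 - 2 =-30*c^3 + c^2*(31*r + 49) + c*(16*r^2 - 42*r - 4) - 12*r^3 - 28*r^2 + 23*r - 3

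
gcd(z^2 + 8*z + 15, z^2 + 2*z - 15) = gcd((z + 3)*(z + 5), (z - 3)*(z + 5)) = z + 5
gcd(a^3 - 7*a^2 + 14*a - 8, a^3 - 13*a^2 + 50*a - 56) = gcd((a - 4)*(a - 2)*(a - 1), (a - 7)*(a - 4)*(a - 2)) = a^2 - 6*a + 8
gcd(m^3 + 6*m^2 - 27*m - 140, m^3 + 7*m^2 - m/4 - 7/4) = m + 7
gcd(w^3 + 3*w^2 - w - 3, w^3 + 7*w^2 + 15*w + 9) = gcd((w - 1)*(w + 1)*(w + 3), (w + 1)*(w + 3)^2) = w^2 + 4*w + 3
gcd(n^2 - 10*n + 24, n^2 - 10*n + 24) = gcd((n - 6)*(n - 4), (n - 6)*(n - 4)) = n^2 - 10*n + 24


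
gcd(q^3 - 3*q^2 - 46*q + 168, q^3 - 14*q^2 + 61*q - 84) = q - 4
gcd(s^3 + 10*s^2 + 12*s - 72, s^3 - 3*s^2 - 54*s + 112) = s - 2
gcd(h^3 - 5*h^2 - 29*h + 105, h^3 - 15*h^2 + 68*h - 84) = h - 7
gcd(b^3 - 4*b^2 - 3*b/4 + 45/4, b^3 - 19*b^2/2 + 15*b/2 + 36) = b^2 - 3*b/2 - 9/2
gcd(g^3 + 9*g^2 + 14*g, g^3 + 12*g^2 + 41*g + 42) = g^2 + 9*g + 14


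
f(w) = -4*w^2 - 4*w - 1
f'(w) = -8*w - 4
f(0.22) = -2.07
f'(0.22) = -5.76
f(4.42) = -96.83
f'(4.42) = -39.36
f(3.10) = -51.84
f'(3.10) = -28.80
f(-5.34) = -93.70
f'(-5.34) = 38.72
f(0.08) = -1.35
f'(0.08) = -4.64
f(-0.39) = -0.05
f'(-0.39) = -0.88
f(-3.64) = -39.44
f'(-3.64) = 25.12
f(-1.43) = -3.46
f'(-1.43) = 7.44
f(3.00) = -49.00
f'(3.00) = -28.00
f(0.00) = -1.00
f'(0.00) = -4.00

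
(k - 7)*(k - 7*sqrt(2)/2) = k^2 - 7*k - 7*sqrt(2)*k/2 + 49*sqrt(2)/2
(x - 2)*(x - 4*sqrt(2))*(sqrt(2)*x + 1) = sqrt(2)*x^3 - 7*x^2 - 2*sqrt(2)*x^2 - 4*sqrt(2)*x + 14*x + 8*sqrt(2)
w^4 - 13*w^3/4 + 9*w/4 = w*(w - 3)*(w - 1)*(w + 3/4)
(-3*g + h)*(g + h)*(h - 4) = -3*g^2*h + 12*g^2 - 2*g*h^2 + 8*g*h + h^3 - 4*h^2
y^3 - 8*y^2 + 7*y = y*(y - 7)*(y - 1)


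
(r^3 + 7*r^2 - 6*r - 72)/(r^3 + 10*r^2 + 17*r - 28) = (r^2 + 3*r - 18)/(r^2 + 6*r - 7)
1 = 1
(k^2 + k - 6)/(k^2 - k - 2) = (k + 3)/(k + 1)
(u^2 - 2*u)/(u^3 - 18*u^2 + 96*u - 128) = u/(u^2 - 16*u + 64)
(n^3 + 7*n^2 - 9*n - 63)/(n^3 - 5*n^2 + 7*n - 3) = (n^2 + 10*n + 21)/(n^2 - 2*n + 1)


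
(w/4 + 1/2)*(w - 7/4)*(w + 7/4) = w^3/4 + w^2/2 - 49*w/64 - 49/32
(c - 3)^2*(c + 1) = c^3 - 5*c^2 + 3*c + 9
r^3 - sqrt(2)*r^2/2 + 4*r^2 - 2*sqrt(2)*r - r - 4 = (r + 4)*(r - sqrt(2))*(r + sqrt(2)/2)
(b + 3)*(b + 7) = b^2 + 10*b + 21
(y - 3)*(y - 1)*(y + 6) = y^3 + 2*y^2 - 21*y + 18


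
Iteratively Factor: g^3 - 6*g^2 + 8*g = (g)*(g^2 - 6*g + 8) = g*(g - 2)*(g - 4)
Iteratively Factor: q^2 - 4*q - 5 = (q + 1)*(q - 5)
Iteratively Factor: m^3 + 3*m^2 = (m)*(m^2 + 3*m) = m*(m + 3)*(m)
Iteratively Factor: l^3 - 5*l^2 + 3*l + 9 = (l + 1)*(l^2 - 6*l + 9) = (l - 3)*(l + 1)*(l - 3)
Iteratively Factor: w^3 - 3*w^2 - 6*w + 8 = (w - 4)*(w^2 + w - 2) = (w - 4)*(w - 1)*(w + 2)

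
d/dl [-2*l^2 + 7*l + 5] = 7 - 4*l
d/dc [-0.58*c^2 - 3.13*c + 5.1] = -1.16*c - 3.13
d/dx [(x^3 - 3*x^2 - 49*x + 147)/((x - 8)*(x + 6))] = (x^4 - 4*x^3 - 89*x^2 - 6*x + 2646)/(x^4 - 4*x^3 - 92*x^2 + 192*x + 2304)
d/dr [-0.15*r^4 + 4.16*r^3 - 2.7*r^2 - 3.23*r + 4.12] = -0.6*r^3 + 12.48*r^2 - 5.4*r - 3.23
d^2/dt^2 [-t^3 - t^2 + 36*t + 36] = -6*t - 2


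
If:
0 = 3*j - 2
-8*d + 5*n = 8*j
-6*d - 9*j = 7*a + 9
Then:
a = -15*n/28 - 11/7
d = 5*n/8 - 2/3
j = 2/3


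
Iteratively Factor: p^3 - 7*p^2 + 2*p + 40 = (p + 2)*(p^2 - 9*p + 20) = (p - 5)*(p + 2)*(p - 4)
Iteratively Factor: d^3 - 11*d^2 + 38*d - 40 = (d - 2)*(d^2 - 9*d + 20) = (d - 5)*(d - 2)*(d - 4)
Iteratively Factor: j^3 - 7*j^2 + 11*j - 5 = (j - 1)*(j^2 - 6*j + 5) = (j - 5)*(j - 1)*(j - 1)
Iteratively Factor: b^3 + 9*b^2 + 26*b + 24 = (b + 3)*(b^2 + 6*b + 8) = (b + 2)*(b + 3)*(b + 4)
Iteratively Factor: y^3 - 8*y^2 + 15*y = (y - 5)*(y^2 - 3*y) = (y - 5)*(y - 3)*(y)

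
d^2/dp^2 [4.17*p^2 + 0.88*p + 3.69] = 8.34000000000000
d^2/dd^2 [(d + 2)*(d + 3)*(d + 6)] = 6*d + 22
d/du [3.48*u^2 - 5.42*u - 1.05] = 6.96*u - 5.42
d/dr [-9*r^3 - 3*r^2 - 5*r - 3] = -27*r^2 - 6*r - 5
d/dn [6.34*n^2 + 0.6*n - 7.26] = 12.68*n + 0.6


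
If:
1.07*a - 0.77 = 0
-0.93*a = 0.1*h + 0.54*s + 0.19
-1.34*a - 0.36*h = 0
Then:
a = 0.72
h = -2.68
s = -1.10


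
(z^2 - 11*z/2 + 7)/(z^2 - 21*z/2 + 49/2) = (z - 2)/(z - 7)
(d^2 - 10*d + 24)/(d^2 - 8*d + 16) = (d - 6)/(d - 4)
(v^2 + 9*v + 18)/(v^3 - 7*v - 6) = (v^2 + 9*v + 18)/(v^3 - 7*v - 6)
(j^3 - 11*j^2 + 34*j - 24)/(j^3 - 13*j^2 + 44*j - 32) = (j - 6)/(j - 8)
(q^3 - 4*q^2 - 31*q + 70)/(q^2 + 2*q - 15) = (q^2 - 9*q + 14)/(q - 3)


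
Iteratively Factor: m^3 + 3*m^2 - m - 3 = (m - 1)*(m^2 + 4*m + 3) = (m - 1)*(m + 1)*(m + 3)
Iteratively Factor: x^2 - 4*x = (x)*(x - 4)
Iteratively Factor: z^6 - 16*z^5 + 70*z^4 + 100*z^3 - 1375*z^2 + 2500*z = (z - 5)*(z^5 - 11*z^4 + 15*z^3 + 175*z^2 - 500*z) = (z - 5)^2*(z^4 - 6*z^3 - 15*z^2 + 100*z) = (z - 5)^3*(z^3 - z^2 - 20*z) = (z - 5)^4*(z^2 + 4*z) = z*(z - 5)^4*(z + 4)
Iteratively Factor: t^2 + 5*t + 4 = (t + 4)*(t + 1)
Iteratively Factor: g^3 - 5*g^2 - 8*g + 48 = (g + 3)*(g^2 - 8*g + 16) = (g - 4)*(g + 3)*(g - 4)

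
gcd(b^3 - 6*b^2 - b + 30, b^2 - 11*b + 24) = b - 3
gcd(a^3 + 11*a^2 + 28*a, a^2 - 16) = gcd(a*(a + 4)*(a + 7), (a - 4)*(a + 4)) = a + 4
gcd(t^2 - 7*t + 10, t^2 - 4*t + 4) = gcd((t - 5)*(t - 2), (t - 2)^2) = t - 2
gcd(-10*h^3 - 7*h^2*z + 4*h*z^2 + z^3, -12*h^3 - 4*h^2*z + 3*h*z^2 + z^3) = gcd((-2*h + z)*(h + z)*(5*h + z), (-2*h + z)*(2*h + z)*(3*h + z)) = -2*h + z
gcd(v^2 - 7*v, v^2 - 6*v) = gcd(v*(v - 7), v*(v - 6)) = v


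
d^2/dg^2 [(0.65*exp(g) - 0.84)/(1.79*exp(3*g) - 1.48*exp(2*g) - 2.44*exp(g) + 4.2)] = (8.33066*exp(6*g) - 29.388936*exp(5*g) + 37.258128*exp(4*g) - 65.896556*exp(3*g) + 71.978256*exp(2*g) - 19.225584*exp(g) + 2.85768)*exp(g)/(5.735339*exp(9*g) - 14.226204*exp(8*g) - 11.691564*exp(7*g) + 75.914156*exp(6*g) - 50.822736*exp(5*g) - 108.898464*exp(4*g) + 171.202256*exp(3*g) - 3.30624*exp(2*g) - 129.1248*exp(g) + 74.088)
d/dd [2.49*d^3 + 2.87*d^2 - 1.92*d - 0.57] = 7.47*d^2 + 5.74*d - 1.92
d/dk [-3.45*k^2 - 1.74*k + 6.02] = -6.9*k - 1.74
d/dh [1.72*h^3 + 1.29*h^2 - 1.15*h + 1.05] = 5.16*h^2 + 2.58*h - 1.15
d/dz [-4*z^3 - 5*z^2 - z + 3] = -12*z^2 - 10*z - 1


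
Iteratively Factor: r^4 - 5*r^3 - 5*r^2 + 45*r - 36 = (r - 1)*(r^3 - 4*r^2 - 9*r + 36) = (r - 4)*(r - 1)*(r^2 - 9) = (r - 4)*(r - 3)*(r - 1)*(r + 3)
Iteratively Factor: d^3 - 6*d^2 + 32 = (d - 4)*(d^2 - 2*d - 8) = (d - 4)^2*(d + 2)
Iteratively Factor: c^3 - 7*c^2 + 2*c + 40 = (c - 4)*(c^2 - 3*c - 10) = (c - 5)*(c - 4)*(c + 2)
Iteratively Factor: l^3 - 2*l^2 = (l)*(l^2 - 2*l) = l^2*(l - 2)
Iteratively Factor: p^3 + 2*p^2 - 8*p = (p)*(p^2 + 2*p - 8) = p*(p - 2)*(p + 4)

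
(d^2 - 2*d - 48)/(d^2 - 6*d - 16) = (d + 6)/(d + 2)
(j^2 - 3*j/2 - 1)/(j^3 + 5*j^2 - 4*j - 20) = (j + 1/2)/(j^2 + 7*j + 10)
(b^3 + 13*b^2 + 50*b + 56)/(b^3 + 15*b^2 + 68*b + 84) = (b + 4)/(b + 6)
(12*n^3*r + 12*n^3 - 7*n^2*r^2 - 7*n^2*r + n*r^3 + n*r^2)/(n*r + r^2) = n*(12*n^2*r + 12*n^2 - 7*n*r^2 - 7*n*r + r^3 + r^2)/(r*(n + r))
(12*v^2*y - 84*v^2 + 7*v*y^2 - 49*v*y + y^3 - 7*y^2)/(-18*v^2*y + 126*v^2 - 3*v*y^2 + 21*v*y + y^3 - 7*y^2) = (4*v + y)/(-6*v + y)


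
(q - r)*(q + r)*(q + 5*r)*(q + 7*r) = q^4 + 12*q^3*r + 34*q^2*r^2 - 12*q*r^3 - 35*r^4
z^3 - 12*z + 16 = (z - 2)^2*(z + 4)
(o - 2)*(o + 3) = o^2 + o - 6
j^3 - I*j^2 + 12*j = j*(j - 4*I)*(j + 3*I)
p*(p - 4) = p^2 - 4*p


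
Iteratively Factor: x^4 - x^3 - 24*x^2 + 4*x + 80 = (x + 4)*(x^3 - 5*x^2 - 4*x + 20) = (x - 2)*(x + 4)*(x^2 - 3*x - 10) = (x - 2)*(x + 2)*(x + 4)*(x - 5)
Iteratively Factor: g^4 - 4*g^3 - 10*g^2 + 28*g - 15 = (g + 3)*(g^3 - 7*g^2 + 11*g - 5) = (g - 5)*(g + 3)*(g^2 - 2*g + 1) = (g - 5)*(g - 1)*(g + 3)*(g - 1)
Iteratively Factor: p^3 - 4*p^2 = (p)*(p^2 - 4*p) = p*(p - 4)*(p)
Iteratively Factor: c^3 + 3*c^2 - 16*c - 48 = (c + 4)*(c^2 - c - 12) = (c - 4)*(c + 4)*(c + 3)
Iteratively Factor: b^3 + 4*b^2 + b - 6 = (b + 3)*(b^2 + b - 2) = (b + 2)*(b + 3)*(b - 1)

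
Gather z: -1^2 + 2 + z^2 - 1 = z^2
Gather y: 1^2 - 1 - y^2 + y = -y^2 + y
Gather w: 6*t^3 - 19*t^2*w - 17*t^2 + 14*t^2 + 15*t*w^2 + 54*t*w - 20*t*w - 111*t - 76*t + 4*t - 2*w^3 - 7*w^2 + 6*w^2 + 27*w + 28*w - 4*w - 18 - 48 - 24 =6*t^3 - 3*t^2 - 183*t - 2*w^3 + w^2*(15*t - 1) + w*(-19*t^2 + 34*t + 51) - 90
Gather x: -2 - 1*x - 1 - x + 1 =-2*x - 2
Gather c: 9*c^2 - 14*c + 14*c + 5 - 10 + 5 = 9*c^2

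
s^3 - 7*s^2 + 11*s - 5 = (s - 5)*(s - 1)^2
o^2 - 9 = (o - 3)*(o + 3)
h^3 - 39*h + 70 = (h - 5)*(h - 2)*(h + 7)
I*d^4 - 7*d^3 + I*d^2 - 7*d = d*(d + I)*(d + 7*I)*(I*d + 1)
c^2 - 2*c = c*(c - 2)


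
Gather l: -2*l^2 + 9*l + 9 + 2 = -2*l^2 + 9*l + 11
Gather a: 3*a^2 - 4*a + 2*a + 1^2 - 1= 3*a^2 - 2*a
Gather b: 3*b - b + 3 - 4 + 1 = 2*b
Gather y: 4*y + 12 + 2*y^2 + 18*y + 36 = 2*y^2 + 22*y + 48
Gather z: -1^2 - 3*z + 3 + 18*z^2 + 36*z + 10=18*z^2 + 33*z + 12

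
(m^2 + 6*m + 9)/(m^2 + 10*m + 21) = (m + 3)/(m + 7)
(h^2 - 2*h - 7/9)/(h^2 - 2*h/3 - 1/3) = (h - 7/3)/(h - 1)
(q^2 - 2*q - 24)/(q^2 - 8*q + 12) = (q + 4)/(q - 2)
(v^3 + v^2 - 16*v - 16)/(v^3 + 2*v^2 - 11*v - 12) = (v - 4)/(v - 3)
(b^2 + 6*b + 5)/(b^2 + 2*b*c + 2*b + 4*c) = (b^2 + 6*b + 5)/(b^2 + 2*b*c + 2*b + 4*c)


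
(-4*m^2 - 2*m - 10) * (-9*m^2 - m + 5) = 36*m^4 + 22*m^3 + 72*m^2 - 50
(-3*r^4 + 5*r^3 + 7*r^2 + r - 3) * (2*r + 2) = -6*r^5 + 4*r^4 + 24*r^3 + 16*r^2 - 4*r - 6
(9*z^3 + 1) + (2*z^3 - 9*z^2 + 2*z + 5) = 11*z^3 - 9*z^2 + 2*z + 6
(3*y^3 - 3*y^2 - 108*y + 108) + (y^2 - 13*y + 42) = 3*y^3 - 2*y^2 - 121*y + 150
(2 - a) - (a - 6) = 8 - 2*a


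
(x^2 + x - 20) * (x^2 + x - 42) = x^4 + 2*x^3 - 61*x^2 - 62*x + 840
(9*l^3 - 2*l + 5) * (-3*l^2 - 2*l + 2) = -27*l^5 - 18*l^4 + 24*l^3 - 11*l^2 - 14*l + 10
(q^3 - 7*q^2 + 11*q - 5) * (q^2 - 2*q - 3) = q^5 - 9*q^4 + 22*q^3 - 6*q^2 - 23*q + 15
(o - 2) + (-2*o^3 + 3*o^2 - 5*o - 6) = -2*o^3 + 3*o^2 - 4*o - 8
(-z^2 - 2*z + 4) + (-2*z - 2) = -z^2 - 4*z + 2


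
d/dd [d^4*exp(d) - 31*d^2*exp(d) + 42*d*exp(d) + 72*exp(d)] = (d^4 + 4*d^3 - 31*d^2 - 20*d + 114)*exp(d)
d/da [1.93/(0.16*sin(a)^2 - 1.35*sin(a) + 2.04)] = (2.6055 - 0.6176*sin(a))*cos(a)/(0.16*sin(a)^2 - 1.35*sin(a) + 2.04)^2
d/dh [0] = 0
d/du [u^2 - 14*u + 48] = 2*u - 14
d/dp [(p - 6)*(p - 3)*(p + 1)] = 3*p^2 - 16*p + 9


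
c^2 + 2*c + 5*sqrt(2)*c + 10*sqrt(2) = (c + 2)*(c + 5*sqrt(2))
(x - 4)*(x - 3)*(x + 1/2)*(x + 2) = x^4 - 9*x^3/2 - 9*x^2/2 + 23*x + 12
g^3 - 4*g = g*(g - 2)*(g + 2)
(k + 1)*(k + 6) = k^2 + 7*k + 6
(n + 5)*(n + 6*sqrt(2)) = n^2 + 5*n + 6*sqrt(2)*n + 30*sqrt(2)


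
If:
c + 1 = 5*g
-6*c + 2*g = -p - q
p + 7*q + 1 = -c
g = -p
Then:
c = 1/69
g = 14/69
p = -14/69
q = -8/69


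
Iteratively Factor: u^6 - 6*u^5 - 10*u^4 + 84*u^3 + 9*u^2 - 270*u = (u + 2)*(u^5 - 8*u^4 + 6*u^3 + 72*u^2 - 135*u) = (u + 2)*(u + 3)*(u^4 - 11*u^3 + 39*u^2 - 45*u) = (u - 3)*(u + 2)*(u + 3)*(u^3 - 8*u^2 + 15*u) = (u - 3)^2*(u + 2)*(u + 3)*(u^2 - 5*u) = (u - 5)*(u - 3)^2*(u + 2)*(u + 3)*(u)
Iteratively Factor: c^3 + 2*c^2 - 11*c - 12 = (c + 4)*(c^2 - 2*c - 3) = (c - 3)*(c + 4)*(c + 1)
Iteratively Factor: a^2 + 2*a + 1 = (a + 1)*(a + 1)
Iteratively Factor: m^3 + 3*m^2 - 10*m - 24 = (m + 2)*(m^2 + m - 12) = (m + 2)*(m + 4)*(m - 3)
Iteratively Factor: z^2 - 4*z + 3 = (z - 1)*(z - 3)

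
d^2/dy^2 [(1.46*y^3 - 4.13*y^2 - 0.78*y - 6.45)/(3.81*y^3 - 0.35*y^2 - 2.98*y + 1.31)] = (-5.6843418860808e-14*y^7 - 116.009166*y^6 + 31.52394*y^5 - 1486.096596*y^4 + 444.184342*y^3 + 435.809088*y^2 + 165.678726*y - 140.736724)/(55.306341*y^9 - 15.241905*y^8 - 128.373759*y^7 + 80.848378*y^6 + 89.926512*y^5 - 98.083863*y^4 + 1.349411*y^3 + 33.098067*y^2 - 15.341934*y + 2.248091)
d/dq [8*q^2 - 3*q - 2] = 16*q - 3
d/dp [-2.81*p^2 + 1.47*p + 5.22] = 1.47 - 5.62*p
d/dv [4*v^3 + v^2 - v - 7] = 12*v^2 + 2*v - 1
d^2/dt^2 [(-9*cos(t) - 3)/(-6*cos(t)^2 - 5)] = (-432*(1 - cos(t)^2)^2 - 324*cos(t)^5 + 2268*cos(t)^3 + 144*cos(t)^2 - 1845*cos(t) + 252)/(6*cos(t)^2 + 5)^3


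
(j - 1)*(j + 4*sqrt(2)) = j^2 - j + 4*sqrt(2)*j - 4*sqrt(2)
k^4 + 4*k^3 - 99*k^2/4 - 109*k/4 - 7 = (k - 4)*(k + 1/2)^2*(k + 7)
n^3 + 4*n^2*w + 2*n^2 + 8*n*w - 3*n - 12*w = (n - 1)*(n + 3)*(n + 4*w)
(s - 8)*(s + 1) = s^2 - 7*s - 8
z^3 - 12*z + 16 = (z - 2)^2*(z + 4)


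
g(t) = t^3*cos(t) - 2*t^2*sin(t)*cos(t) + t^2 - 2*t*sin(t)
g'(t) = -t^3*sin(t) + 2*t^2*sin(t)^2 - 2*t^2*cos(t)^2 + 3*t^2*cos(t) - 4*t*sin(t)*cos(t) - 2*t*cos(t) + 2*t - 2*sin(t)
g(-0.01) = -0.00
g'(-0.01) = 0.02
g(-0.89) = -0.26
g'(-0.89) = 0.43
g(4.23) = -24.43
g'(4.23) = 69.74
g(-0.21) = -0.03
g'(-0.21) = 0.28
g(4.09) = -32.36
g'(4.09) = 43.87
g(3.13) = -20.71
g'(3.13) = -36.69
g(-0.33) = -0.07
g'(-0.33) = 0.33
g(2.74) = -8.17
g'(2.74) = -25.51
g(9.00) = -529.80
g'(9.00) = -581.72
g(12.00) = 1745.46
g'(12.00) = 1196.13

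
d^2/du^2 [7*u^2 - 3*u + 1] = 14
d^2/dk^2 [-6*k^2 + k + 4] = -12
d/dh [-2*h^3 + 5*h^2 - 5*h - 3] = -6*h^2 + 10*h - 5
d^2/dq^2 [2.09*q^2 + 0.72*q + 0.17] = 4.18000000000000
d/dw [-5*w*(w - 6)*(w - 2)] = -15*w^2 + 80*w - 60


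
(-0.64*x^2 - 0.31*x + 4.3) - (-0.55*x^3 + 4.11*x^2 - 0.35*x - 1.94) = 0.55*x^3 - 4.75*x^2 + 0.04*x + 6.24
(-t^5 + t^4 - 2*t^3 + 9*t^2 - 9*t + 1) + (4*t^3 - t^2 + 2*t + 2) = -t^5 + t^4 + 2*t^3 + 8*t^2 - 7*t + 3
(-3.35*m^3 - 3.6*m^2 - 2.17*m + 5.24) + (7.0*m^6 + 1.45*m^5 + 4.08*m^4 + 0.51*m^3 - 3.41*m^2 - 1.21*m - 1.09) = 7.0*m^6 + 1.45*m^5 + 4.08*m^4 - 2.84*m^3 - 7.01*m^2 - 3.38*m + 4.15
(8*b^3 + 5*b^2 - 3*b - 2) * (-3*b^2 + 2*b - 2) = -24*b^5 + b^4 + 3*b^3 - 10*b^2 + 2*b + 4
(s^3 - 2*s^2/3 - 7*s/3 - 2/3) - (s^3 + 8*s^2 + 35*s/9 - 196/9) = -26*s^2/3 - 56*s/9 + 190/9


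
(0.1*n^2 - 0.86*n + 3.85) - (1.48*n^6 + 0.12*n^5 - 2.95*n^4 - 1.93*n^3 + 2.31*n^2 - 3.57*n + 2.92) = -1.48*n^6 - 0.12*n^5 + 2.95*n^4 + 1.93*n^3 - 2.21*n^2 + 2.71*n + 0.93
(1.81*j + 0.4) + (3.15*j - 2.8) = 4.96*j - 2.4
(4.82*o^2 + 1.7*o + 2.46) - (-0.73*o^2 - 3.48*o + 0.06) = 5.55*o^2 + 5.18*o + 2.4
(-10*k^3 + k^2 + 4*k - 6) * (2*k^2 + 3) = -20*k^5 + 2*k^4 - 22*k^3 - 9*k^2 + 12*k - 18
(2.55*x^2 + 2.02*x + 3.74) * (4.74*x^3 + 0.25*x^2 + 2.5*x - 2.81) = 12.087*x^5 + 10.2123*x^4 + 24.6076*x^3 - 1.1805*x^2 + 3.6738*x - 10.5094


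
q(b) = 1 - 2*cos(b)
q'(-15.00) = -1.30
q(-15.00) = 2.52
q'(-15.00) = -1.30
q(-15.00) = 2.52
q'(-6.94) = -1.22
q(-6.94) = -0.58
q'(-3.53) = 0.76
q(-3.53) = 2.85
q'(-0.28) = -0.55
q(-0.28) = -0.92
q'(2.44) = 1.29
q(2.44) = 2.53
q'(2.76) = 0.74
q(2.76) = 2.86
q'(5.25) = -1.72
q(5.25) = -0.02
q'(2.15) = 1.67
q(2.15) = 2.09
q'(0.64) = 1.19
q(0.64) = -0.60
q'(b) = 2*sin(b)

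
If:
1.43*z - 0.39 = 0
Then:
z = 0.27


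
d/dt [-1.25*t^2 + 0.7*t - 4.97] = 0.7 - 2.5*t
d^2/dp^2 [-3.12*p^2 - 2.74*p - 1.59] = -6.24000000000000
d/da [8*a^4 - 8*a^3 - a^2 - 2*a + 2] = 32*a^3 - 24*a^2 - 2*a - 2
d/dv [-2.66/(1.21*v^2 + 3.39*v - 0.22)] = (6.4372*v + 9.0174)/(1.21*v^2 + 3.39*v - 0.22)^2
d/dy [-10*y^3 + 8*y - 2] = 8 - 30*y^2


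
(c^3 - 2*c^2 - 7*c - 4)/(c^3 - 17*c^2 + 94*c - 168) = (c^2 + 2*c + 1)/(c^2 - 13*c + 42)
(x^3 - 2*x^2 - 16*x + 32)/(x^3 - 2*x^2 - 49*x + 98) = (x^2 - 16)/(x^2 - 49)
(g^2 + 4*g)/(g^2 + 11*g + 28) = g/(g + 7)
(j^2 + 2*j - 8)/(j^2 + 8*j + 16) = (j - 2)/(j + 4)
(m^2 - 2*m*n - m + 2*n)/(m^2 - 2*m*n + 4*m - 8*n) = (m - 1)/(m + 4)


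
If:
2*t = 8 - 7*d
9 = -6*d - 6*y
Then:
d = -y - 3/2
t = 7*y/2 + 37/4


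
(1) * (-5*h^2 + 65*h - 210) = -5*h^2 + 65*h - 210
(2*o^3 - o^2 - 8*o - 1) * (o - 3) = 2*o^4 - 7*o^3 - 5*o^2 + 23*o + 3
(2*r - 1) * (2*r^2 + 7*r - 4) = 4*r^3 + 12*r^2 - 15*r + 4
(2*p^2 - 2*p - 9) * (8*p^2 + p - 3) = 16*p^4 - 14*p^3 - 80*p^2 - 3*p + 27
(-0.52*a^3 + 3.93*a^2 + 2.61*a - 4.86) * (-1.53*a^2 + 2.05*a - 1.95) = 0.7956*a^5 - 7.0789*a^4 + 5.0772*a^3 + 5.1228*a^2 - 15.0525*a + 9.477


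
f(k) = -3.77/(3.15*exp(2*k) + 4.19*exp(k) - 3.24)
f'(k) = -3.77*(-6.3*exp(2*k) - 4.19*exp(k))/(3.15*exp(2*k) + 4.19*exp(k) - 3.24)^2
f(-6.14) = 1.17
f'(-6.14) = 0.00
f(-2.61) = 1.29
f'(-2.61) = 0.15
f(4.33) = -0.00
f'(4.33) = 0.00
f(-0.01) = -0.94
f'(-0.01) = 2.44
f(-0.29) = -2.27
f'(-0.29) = 9.13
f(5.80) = -0.00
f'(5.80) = 0.00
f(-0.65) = 19.42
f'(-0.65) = 390.48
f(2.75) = -0.00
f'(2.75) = 0.01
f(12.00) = 0.00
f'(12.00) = 0.00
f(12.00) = 0.00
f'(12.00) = 0.00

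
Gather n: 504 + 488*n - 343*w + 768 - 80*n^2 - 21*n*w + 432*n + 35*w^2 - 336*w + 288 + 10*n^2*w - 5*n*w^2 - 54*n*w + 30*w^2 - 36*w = n^2*(10*w - 80) + n*(-5*w^2 - 75*w + 920) + 65*w^2 - 715*w + 1560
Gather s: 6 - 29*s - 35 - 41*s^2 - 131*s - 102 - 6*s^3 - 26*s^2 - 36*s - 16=-6*s^3 - 67*s^2 - 196*s - 147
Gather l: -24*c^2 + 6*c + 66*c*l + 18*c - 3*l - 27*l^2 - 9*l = -24*c^2 + 24*c - 27*l^2 + l*(66*c - 12)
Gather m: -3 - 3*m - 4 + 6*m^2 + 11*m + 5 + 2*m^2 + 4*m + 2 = 8*m^2 + 12*m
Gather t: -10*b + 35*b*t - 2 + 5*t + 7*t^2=-10*b + 7*t^2 + t*(35*b + 5) - 2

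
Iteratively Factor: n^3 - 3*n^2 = (n)*(n^2 - 3*n) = n*(n - 3)*(n)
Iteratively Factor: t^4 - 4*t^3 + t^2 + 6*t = (t - 2)*(t^3 - 2*t^2 - 3*t) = t*(t - 2)*(t^2 - 2*t - 3) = t*(t - 3)*(t - 2)*(t + 1)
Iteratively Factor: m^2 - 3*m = (m)*(m - 3)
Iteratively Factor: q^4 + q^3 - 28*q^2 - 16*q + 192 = (q - 3)*(q^3 + 4*q^2 - 16*q - 64) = (q - 3)*(q + 4)*(q^2 - 16) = (q - 3)*(q + 4)^2*(q - 4)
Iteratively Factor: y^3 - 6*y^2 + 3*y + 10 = (y - 5)*(y^2 - y - 2) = (y - 5)*(y - 2)*(y + 1)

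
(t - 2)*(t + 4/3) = t^2 - 2*t/3 - 8/3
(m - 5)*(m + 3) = m^2 - 2*m - 15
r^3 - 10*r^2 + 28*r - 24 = (r - 6)*(r - 2)^2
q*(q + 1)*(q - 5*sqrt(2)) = q^3 - 5*sqrt(2)*q^2 + q^2 - 5*sqrt(2)*q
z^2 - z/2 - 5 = (z - 5/2)*(z + 2)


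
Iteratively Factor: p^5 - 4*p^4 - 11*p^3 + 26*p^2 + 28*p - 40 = (p - 2)*(p^4 - 2*p^3 - 15*p^2 - 4*p + 20) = (p - 5)*(p - 2)*(p^3 + 3*p^2 - 4) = (p - 5)*(p - 2)*(p + 2)*(p^2 + p - 2) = (p - 5)*(p - 2)*(p - 1)*(p + 2)*(p + 2)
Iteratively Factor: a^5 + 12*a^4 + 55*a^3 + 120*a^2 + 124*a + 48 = (a + 3)*(a^4 + 9*a^3 + 28*a^2 + 36*a + 16) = (a + 2)*(a + 3)*(a^3 + 7*a^2 + 14*a + 8) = (a + 1)*(a + 2)*(a + 3)*(a^2 + 6*a + 8) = (a + 1)*(a + 2)*(a + 3)*(a + 4)*(a + 2)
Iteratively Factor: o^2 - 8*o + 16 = (o - 4)*(o - 4)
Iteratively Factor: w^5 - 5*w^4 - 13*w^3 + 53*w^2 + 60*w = (w + 1)*(w^4 - 6*w^3 - 7*w^2 + 60*w) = (w + 1)*(w + 3)*(w^3 - 9*w^2 + 20*w) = (w - 5)*(w + 1)*(w + 3)*(w^2 - 4*w) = w*(w - 5)*(w + 1)*(w + 3)*(w - 4)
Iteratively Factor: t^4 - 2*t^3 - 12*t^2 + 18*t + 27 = (t - 3)*(t^3 + t^2 - 9*t - 9) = (t - 3)^2*(t^2 + 4*t + 3) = (t - 3)^2*(t + 1)*(t + 3)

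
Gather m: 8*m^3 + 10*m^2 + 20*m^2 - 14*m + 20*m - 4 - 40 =8*m^3 + 30*m^2 + 6*m - 44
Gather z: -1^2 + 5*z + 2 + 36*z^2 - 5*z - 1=36*z^2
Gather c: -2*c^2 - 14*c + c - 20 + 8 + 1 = -2*c^2 - 13*c - 11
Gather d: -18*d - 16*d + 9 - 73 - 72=-34*d - 136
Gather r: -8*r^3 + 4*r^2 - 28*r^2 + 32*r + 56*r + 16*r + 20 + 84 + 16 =-8*r^3 - 24*r^2 + 104*r + 120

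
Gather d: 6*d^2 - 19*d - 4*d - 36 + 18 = 6*d^2 - 23*d - 18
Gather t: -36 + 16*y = 16*y - 36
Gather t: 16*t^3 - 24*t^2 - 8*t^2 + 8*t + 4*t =16*t^3 - 32*t^2 + 12*t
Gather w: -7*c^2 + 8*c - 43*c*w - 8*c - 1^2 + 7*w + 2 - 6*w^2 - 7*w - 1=-7*c^2 - 43*c*w - 6*w^2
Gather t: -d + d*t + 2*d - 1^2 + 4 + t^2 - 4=d*t + d + t^2 - 1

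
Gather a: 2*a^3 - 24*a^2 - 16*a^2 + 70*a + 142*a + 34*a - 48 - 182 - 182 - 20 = 2*a^3 - 40*a^2 + 246*a - 432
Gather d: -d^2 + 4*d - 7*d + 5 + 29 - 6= -d^2 - 3*d + 28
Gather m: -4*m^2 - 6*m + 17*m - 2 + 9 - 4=-4*m^2 + 11*m + 3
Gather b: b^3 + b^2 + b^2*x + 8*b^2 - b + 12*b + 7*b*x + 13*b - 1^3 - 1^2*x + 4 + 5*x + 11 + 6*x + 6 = b^3 + b^2*(x + 9) + b*(7*x + 24) + 10*x + 20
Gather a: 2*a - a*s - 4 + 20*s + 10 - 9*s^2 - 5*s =a*(2 - s) - 9*s^2 + 15*s + 6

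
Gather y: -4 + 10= 6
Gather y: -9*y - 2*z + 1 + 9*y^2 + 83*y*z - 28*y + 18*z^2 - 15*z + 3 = 9*y^2 + y*(83*z - 37) + 18*z^2 - 17*z + 4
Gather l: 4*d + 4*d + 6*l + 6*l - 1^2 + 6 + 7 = 8*d + 12*l + 12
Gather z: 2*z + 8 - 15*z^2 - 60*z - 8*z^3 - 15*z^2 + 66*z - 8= -8*z^3 - 30*z^2 + 8*z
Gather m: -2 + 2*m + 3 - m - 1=m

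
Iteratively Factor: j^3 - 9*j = (j)*(j^2 - 9) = j*(j - 3)*(j + 3)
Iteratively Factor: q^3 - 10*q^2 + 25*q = (q - 5)*(q^2 - 5*q) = (q - 5)^2*(q)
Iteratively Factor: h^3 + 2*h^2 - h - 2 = (h - 1)*(h^2 + 3*h + 2) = (h - 1)*(h + 2)*(h + 1)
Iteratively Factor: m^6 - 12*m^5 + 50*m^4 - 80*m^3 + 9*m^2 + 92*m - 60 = (m - 1)*(m^5 - 11*m^4 + 39*m^3 - 41*m^2 - 32*m + 60) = (m - 1)*(m + 1)*(m^4 - 12*m^3 + 51*m^2 - 92*m + 60) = (m - 2)*(m - 1)*(m + 1)*(m^3 - 10*m^2 + 31*m - 30) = (m - 5)*(m - 2)*(m - 1)*(m + 1)*(m^2 - 5*m + 6) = (m - 5)*(m - 2)^2*(m - 1)*(m + 1)*(m - 3)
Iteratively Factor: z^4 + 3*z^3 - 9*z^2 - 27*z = (z + 3)*(z^3 - 9*z) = (z - 3)*(z + 3)*(z^2 + 3*z) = (z - 3)*(z + 3)^2*(z)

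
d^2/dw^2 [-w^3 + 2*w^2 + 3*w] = 4 - 6*w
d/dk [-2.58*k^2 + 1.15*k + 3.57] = 1.15 - 5.16*k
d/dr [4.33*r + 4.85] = 4.33000000000000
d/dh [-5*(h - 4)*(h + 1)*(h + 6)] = -15*h^2 - 30*h + 110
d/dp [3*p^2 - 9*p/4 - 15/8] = 6*p - 9/4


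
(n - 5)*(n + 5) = n^2 - 25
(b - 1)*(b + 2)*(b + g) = b^3 + b^2*g + b^2 + b*g - 2*b - 2*g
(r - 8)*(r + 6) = r^2 - 2*r - 48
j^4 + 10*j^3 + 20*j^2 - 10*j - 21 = (j - 1)*(j + 1)*(j + 3)*(j + 7)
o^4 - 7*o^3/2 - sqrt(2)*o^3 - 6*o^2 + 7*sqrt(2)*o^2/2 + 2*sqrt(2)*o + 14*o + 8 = (o - 4)*(o + 1/2)*(o - 2*sqrt(2))*(o + sqrt(2))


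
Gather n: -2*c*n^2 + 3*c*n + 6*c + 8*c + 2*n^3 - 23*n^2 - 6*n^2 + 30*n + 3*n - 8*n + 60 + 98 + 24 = 14*c + 2*n^3 + n^2*(-2*c - 29) + n*(3*c + 25) + 182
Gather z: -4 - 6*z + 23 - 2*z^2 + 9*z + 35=-2*z^2 + 3*z + 54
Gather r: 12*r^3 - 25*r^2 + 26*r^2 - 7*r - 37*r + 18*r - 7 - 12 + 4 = 12*r^3 + r^2 - 26*r - 15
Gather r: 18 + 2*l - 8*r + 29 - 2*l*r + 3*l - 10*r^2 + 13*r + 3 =5*l - 10*r^2 + r*(5 - 2*l) + 50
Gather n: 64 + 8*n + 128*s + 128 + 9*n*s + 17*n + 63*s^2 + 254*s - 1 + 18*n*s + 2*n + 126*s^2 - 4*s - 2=n*(27*s + 27) + 189*s^2 + 378*s + 189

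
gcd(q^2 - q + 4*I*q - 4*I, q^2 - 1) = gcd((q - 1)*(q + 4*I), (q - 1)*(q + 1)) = q - 1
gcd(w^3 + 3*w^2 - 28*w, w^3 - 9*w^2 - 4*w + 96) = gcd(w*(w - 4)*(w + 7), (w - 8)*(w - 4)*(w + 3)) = w - 4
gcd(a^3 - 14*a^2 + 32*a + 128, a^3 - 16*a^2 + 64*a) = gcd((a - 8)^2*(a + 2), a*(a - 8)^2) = a^2 - 16*a + 64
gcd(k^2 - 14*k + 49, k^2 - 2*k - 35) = k - 7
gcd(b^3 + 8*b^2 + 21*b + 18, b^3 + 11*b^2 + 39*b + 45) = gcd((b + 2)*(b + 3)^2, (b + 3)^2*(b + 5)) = b^2 + 6*b + 9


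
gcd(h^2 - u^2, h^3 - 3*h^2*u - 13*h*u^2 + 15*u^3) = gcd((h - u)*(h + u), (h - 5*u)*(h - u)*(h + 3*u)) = -h + u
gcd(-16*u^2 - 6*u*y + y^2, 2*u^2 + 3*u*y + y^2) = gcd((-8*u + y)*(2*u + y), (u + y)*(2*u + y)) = 2*u + y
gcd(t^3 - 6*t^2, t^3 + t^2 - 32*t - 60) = t - 6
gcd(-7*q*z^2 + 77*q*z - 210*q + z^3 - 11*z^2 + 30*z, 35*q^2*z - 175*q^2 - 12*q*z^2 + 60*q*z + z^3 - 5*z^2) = -7*q*z + 35*q + z^2 - 5*z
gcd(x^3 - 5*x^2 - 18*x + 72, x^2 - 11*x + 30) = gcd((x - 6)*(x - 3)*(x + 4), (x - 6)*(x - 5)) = x - 6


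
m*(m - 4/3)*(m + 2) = m^3 + 2*m^2/3 - 8*m/3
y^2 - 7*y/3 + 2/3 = (y - 2)*(y - 1/3)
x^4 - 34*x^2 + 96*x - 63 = (x - 3)^2*(x - 1)*(x + 7)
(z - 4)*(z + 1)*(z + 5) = z^3 + 2*z^2 - 19*z - 20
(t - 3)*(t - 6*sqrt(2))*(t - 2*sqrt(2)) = t^3 - 8*sqrt(2)*t^2 - 3*t^2 + 24*t + 24*sqrt(2)*t - 72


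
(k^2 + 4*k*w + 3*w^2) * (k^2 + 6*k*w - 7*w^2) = k^4 + 10*k^3*w + 20*k^2*w^2 - 10*k*w^3 - 21*w^4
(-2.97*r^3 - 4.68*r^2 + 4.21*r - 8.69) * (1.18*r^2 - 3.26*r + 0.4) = -3.5046*r^5 + 4.1598*r^4 + 19.0366*r^3 - 25.8508*r^2 + 30.0134*r - 3.476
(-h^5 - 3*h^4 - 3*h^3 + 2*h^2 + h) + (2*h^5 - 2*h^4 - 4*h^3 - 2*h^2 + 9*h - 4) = h^5 - 5*h^4 - 7*h^3 + 10*h - 4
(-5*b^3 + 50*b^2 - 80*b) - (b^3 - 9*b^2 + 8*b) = -6*b^3 + 59*b^2 - 88*b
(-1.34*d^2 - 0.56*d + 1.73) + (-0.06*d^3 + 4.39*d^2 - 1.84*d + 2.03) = -0.06*d^3 + 3.05*d^2 - 2.4*d + 3.76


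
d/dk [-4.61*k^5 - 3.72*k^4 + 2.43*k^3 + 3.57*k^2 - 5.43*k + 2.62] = -23.05*k^4 - 14.88*k^3 + 7.29*k^2 + 7.14*k - 5.43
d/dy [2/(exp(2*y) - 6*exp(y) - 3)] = 4*(3 - exp(y))*exp(y)/(-exp(2*y) + 6*exp(y) + 3)^2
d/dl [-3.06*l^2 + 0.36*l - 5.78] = 0.36 - 6.12*l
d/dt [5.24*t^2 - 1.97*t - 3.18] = 10.48*t - 1.97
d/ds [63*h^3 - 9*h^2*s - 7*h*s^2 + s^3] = -9*h^2 - 14*h*s + 3*s^2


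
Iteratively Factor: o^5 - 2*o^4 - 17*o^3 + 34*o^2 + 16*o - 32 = (o - 1)*(o^4 - o^3 - 18*o^2 + 16*o + 32) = (o - 1)*(o + 4)*(o^3 - 5*o^2 + 2*o + 8) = (o - 4)*(o - 1)*(o + 4)*(o^2 - o - 2) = (o - 4)*(o - 1)*(o + 1)*(o + 4)*(o - 2)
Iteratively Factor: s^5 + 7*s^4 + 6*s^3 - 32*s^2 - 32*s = (s + 1)*(s^4 + 6*s^3 - 32*s) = (s - 2)*(s + 1)*(s^3 + 8*s^2 + 16*s) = (s - 2)*(s + 1)*(s + 4)*(s^2 + 4*s) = s*(s - 2)*(s + 1)*(s + 4)*(s + 4)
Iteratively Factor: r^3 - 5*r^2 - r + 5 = (r - 5)*(r^2 - 1) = (r - 5)*(r + 1)*(r - 1)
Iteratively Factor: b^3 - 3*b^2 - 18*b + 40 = (b + 4)*(b^2 - 7*b + 10) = (b - 2)*(b + 4)*(b - 5)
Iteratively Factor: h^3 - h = (h - 1)*(h^2 + h) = h*(h - 1)*(h + 1)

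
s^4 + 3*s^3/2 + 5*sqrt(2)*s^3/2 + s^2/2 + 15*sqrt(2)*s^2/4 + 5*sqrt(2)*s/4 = s*(s + 1/2)*(s + 1)*(s + 5*sqrt(2)/2)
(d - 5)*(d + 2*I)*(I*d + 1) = I*d^3 - d^2 - 5*I*d^2 + 5*d + 2*I*d - 10*I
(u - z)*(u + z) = u^2 - z^2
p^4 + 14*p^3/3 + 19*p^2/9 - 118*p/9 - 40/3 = (p - 5/3)*(p + 4/3)*(p + 2)*(p + 3)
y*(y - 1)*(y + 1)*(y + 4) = y^4 + 4*y^3 - y^2 - 4*y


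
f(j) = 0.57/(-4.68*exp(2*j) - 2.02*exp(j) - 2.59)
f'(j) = 0.57*(9.36*exp(2*j) + 2.02*exp(j))/(-4.68*exp(2*j) - 2.02*exp(j) - 2.59)^2 = (5.3352*exp(j) + 1.1514)*exp(j)/(4.68*exp(2*j) + 2.02*exp(j) + 2.59)^2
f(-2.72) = -0.21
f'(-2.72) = 0.01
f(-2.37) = -0.20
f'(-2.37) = 0.02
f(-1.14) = -0.15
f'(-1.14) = 0.07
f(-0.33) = -0.09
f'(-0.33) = 0.09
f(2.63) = -0.00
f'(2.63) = 0.00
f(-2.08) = -0.20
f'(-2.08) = 0.03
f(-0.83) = -0.13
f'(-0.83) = 0.08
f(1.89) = -0.00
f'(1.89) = 0.00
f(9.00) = 0.00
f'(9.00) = 0.00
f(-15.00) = -0.22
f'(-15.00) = 0.00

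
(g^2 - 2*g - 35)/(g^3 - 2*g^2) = (g^2 - 2*g - 35)/(g^2*(g - 2))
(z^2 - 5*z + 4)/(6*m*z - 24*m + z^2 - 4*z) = (z - 1)/(6*m + z)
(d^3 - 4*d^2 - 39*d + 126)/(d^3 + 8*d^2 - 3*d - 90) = (d - 7)/(d + 5)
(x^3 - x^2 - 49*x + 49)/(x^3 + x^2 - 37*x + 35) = (x - 7)/(x - 5)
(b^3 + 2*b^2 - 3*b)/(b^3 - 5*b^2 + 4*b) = (b + 3)/(b - 4)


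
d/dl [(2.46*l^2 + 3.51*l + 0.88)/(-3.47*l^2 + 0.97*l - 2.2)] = (14.5659*l^2 - 4.7168*l - 8.5756)/(12.0409*l^4 - 6.7318*l^3 + 16.2089*l^2 - 4.268*l + 4.84)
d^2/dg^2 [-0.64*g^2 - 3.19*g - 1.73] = -1.28000000000000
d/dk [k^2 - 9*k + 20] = 2*k - 9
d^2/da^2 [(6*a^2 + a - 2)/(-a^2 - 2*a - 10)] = 2*(11*a^3 + 186*a^2 + 42*a - 592)/(a^6 + 6*a^5 + 42*a^4 + 128*a^3 + 420*a^2 + 600*a + 1000)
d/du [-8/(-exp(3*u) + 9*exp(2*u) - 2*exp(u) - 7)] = (-24*exp(2*u) + 144*exp(u) - 16)*exp(u)/(exp(3*u) - 9*exp(2*u) + 2*exp(u) + 7)^2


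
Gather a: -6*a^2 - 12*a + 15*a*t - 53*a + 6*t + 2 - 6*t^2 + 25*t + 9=-6*a^2 + a*(15*t - 65) - 6*t^2 + 31*t + 11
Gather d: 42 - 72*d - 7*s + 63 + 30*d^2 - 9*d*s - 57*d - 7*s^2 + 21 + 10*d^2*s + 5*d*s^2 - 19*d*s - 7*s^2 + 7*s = d^2*(10*s + 30) + d*(5*s^2 - 28*s - 129) - 14*s^2 + 126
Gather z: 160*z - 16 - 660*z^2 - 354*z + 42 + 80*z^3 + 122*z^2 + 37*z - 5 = 80*z^3 - 538*z^2 - 157*z + 21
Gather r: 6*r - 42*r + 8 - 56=-36*r - 48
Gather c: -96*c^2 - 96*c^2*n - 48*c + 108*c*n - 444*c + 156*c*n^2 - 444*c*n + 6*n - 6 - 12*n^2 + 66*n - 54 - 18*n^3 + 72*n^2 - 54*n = c^2*(-96*n - 96) + c*(156*n^2 - 336*n - 492) - 18*n^3 + 60*n^2 + 18*n - 60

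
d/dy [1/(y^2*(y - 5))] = (10 - 3*y)/(y^3*(y^2 - 10*y + 25))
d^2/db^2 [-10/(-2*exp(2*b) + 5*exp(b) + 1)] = 10*((5 - 8*exp(b))*(-2*exp(2*b) + 5*exp(b) + 1) - 2*(4*exp(b) - 5)^2*exp(b))*exp(b)/(-2*exp(2*b) + 5*exp(b) + 1)^3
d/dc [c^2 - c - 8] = 2*c - 1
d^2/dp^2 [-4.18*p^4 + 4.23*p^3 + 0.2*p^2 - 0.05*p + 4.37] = -50.16*p^2 + 25.38*p + 0.4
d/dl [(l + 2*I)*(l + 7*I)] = 2*l + 9*I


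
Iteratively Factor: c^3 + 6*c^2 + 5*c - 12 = (c + 4)*(c^2 + 2*c - 3) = (c - 1)*(c + 4)*(c + 3)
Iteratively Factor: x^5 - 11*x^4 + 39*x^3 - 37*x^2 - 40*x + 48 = (x - 1)*(x^4 - 10*x^3 + 29*x^2 - 8*x - 48) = (x - 4)*(x - 1)*(x^3 - 6*x^2 + 5*x + 12) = (x - 4)*(x - 3)*(x - 1)*(x^2 - 3*x - 4) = (x - 4)^2*(x - 3)*(x - 1)*(x + 1)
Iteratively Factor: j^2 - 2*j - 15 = (j - 5)*(j + 3)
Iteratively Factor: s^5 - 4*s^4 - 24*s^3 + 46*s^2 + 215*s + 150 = (s + 2)*(s^4 - 6*s^3 - 12*s^2 + 70*s + 75) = (s + 1)*(s + 2)*(s^3 - 7*s^2 - 5*s + 75) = (s + 1)*(s + 2)*(s + 3)*(s^2 - 10*s + 25) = (s - 5)*(s + 1)*(s + 2)*(s + 3)*(s - 5)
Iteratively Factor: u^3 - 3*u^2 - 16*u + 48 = (u + 4)*(u^2 - 7*u + 12) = (u - 4)*(u + 4)*(u - 3)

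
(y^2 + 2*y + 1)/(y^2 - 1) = (y + 1)/(y - 1)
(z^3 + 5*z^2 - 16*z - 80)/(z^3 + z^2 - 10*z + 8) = (z^2 + z - 20)/(z^2 - 3*z + 2)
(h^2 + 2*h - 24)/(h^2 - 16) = (h + 6)/(h + 4)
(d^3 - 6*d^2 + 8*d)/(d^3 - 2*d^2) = (d - 4)/d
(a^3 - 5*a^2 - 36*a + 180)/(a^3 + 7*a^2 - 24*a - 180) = (a - 6)/(a + 6)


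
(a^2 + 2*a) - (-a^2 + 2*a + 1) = 2*a^2 - 1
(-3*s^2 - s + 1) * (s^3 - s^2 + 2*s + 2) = -3*s^5 + 2*s^4 - 4*s^3 - 9*s^2 + 2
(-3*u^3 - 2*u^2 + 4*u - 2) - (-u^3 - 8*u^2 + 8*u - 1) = -2*u^3 + 6*u^2 - 4*u - 1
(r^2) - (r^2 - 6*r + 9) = 6*r - 9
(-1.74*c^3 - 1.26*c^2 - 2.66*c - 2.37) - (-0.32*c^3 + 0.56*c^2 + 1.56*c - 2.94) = -1.42*c^3 - 1.82*c^2 - 4.22*c + 0.57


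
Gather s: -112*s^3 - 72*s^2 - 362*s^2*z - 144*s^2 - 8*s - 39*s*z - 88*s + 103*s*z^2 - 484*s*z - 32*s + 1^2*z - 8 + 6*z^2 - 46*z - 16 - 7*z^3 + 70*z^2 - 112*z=-112*s^3 + s^2*(-362*z - 216) + s*(103*z^2 - 523*z - 128) - 7*z^3 + 76*z^2 - 157*z - 24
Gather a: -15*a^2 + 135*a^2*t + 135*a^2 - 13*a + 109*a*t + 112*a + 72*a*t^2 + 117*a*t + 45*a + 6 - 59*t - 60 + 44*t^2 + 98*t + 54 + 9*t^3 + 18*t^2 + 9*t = a^2*(135*t + 120) + a*(72*t^2 + 226*t + 144) + 9*t^3 + 62*t^2 + 48*t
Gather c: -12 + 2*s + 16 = 2*s + 4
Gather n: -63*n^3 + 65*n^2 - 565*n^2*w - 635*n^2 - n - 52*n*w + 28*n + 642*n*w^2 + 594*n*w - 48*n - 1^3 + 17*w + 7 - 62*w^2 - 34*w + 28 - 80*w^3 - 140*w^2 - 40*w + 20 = -63*n^3 + n^2*(-565*w - 570) + n*(642*w^2 + 542*w - 21) - 80*w^3 - 202*w^2 - 57*w + 54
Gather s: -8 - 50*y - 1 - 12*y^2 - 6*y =-12*y^2 - 56*y - 9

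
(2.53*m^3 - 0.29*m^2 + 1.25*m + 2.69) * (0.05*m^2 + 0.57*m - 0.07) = 0.1265*m^5 + 1.4276*m^4 - 0.2799*m^3 + 0.8673*m^2 + 1.4458*m - 0.1883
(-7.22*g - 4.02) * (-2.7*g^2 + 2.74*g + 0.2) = 19.494*g^3 - 8.9288*g^2 - 12.4588*g - 0.804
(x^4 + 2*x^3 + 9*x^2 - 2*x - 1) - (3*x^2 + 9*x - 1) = x^4 + 2*x^3 + 6*x^2 - 11*x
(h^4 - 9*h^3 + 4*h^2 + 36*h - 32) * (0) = 0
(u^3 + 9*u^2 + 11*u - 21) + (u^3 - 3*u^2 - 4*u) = 2*u^3 + 6*u^2 + 7*u - 21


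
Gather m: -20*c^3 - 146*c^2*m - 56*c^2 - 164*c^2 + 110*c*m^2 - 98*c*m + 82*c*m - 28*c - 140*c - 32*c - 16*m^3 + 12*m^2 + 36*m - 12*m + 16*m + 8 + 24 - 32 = -20*c^3 - 220*c^2 - 200*c - 16*m^3 + m^2*(110*c + 12) + m*(-146*c^2 - 16*c + 40)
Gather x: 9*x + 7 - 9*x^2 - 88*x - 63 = -9*x^2 - 79*x - 56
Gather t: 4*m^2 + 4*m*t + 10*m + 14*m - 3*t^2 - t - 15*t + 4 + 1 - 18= 4*m^2 + 24*m - 3*t^2 + t*(4*m - 16) - 13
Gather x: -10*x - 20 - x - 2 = -11*x - 22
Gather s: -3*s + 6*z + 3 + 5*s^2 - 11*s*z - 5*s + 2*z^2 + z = 5*s^2 + s*(-11*z - 8) + 2*z^2 + 7*z + 3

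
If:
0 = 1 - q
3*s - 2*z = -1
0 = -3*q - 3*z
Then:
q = 1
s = -1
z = -1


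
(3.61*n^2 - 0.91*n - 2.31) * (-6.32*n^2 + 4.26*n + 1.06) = -22.8152*n^4 + 21.1298*n^3 + 14.5492*n^2 - 10.8052*n - 2.4486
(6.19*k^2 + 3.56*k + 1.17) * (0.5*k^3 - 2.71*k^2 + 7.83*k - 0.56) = 3.095*k^5 - 14.9949*k^4 + 39.4051*k^3 + 21.2377*k^2 + 7.1675*k - 0.6552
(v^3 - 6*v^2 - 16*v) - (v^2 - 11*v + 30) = v^3 - 7*v^2 - 5*v - 30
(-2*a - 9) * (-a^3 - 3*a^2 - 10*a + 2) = 2*a^4 + 15*a^3 + 47*a^2 + 86*a - 18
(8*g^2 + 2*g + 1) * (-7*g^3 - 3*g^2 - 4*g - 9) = -56*g^5 - 38*g^4 - 45*g^3 - 83*g^2 - 22*g - 9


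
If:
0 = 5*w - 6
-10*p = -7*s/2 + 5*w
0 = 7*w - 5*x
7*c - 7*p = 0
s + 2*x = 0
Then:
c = -222/125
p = -222/125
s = -84/25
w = 6/5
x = 42/25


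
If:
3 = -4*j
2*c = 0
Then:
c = 0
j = -3/4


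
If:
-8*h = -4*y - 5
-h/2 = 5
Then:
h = -10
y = -85/4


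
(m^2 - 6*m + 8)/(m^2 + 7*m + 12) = (m^2 - 6*m + 8)/(m^2 + 7*m + 12)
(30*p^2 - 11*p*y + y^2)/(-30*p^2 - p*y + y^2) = (-5*p + y)/(5*p + y)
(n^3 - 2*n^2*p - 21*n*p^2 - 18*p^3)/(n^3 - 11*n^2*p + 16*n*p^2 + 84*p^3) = (-n^2 - 4*n*p - 3*p^2)/(-n^2 + 5*n*p + 14*p^2)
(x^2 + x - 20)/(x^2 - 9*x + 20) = (x + 5)/(x - 5)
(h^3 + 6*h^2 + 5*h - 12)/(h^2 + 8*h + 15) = (h^2 + 3*h - 4)/(h + 5)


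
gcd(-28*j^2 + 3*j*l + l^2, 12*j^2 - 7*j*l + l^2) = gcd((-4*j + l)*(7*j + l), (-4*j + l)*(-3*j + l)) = 4*j - l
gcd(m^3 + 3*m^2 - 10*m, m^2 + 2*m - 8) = m - 2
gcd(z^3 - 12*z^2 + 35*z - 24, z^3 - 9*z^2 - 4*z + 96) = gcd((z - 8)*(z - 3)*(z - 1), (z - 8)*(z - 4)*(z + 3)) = z - 8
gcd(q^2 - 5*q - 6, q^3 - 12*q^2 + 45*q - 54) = q - 6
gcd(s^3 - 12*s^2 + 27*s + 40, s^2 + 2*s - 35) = s - 5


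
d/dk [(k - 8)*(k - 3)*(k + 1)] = 3*k^2 - 20*k + 13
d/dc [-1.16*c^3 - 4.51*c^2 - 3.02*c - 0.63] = -3.48*c^2 - 9.02*c - 3.02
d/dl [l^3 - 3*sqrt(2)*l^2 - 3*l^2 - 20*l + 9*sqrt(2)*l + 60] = 3*l^2 - 6*sqrt(2)*l - 6*l - 20 + 9*sqrt(2)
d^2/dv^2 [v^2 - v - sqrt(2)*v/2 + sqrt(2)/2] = 2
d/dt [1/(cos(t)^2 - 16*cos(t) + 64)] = 2*sin(t)/(cos(t) - 8)^3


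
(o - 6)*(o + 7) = o^2 + o - 42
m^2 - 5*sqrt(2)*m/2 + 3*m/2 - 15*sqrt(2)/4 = (m + 3/2)*(m - 5*sqrt(2)/2)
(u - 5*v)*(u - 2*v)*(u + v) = u^3 - 6*u^2*v + 3*u*v^2 + 10*v^3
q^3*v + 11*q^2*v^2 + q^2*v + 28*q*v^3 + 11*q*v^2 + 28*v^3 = (q + 4*v)*(q + 7*v)*(q*v + v)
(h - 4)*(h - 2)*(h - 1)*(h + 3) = h^4 - 4*h^3 - 7*h^2 + 34*h - 24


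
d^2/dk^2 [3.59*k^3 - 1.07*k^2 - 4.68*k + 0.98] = 21.54*k - 2.14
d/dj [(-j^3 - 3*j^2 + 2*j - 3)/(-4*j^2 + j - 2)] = (4*j^4 - 2*j^3 + 11*j^2 - 12*j - 1)/(16*j^4 - 8*j^3 + 17*j^2 - 4*j + 4)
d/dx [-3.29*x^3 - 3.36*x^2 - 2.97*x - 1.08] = -9.87*x^2 - 6.72*x - 2.97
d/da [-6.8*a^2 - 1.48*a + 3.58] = -13.6*a - 1.48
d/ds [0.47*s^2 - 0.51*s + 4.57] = 0.94*s - 0.51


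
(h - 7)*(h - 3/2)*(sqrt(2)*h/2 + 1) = sqrt(2)*h^3/2 - 17*sqrt(2)*h^2/4 + h^2 - 17*h/2 + 21*sqrt(2)*h/4 + 21/2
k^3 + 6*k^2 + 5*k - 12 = (k - 1)*(k + 3)*(k + 4)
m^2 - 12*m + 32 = (m - 8)*(m - 4)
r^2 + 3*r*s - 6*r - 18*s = (r - 6)*(r + 3*s)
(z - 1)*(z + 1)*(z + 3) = z^3 + 3*z^2 - z - 3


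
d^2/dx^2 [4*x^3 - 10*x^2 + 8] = 24*x - 20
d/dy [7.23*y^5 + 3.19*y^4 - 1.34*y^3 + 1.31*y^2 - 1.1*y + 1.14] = 36.15*y^4 + 12.76*y^3 - 4.02*y^2 + 2.62*y - 1.1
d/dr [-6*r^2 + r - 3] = 1 - 12*r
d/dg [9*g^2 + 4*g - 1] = 18*g + 4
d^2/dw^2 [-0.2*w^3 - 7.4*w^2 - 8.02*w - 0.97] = -1.2*w - 14.8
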